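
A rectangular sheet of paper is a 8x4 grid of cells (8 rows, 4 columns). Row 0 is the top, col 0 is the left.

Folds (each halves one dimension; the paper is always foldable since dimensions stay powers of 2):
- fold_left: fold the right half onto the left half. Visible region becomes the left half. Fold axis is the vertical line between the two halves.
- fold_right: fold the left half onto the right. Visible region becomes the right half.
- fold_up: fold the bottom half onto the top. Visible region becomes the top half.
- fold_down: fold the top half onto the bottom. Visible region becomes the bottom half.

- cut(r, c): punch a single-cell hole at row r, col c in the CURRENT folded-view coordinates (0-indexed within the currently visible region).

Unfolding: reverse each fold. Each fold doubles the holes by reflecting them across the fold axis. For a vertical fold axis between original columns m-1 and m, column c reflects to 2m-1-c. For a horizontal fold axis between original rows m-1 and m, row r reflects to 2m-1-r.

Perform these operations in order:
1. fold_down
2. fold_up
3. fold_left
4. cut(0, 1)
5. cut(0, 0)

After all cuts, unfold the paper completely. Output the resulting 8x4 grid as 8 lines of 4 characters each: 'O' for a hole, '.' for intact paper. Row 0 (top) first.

Op 1 fold_down: fold axis h@4; visible region now rows[4,8) x cols[0,4) = 4x4
Op 2 fold_up: fold axis h@6; visible region now rows[4,6) x cols[0,4) = 2x4
Op 3 fold_left: fold axis v@2; visible region now rows[4,6) x cols[0,2) = 2x2
Op 4 cut(0, 1): punch at orig (4,1); cuts so far [(4, 1)]; region rows[4,6) x cols[0,2) = 2x2
Op 5 cut(0, 0): punch at orig (4,0); cuts so far [(4, 0), (4, 1)]; region rows[4,6) x cols[0,2) = 2x2
Unfold 1 (reflect across v@2): 4 holes -> [(4, 0), (4, 1), (4, 2), (4, 3)]
Unfold 2 (reflect across h@6): 8 holes -> [(4, 0), (4, 1), (4, 2), (4, 3), (7, 0), (7, 1), (7, 2), (7, 3)]
Unfold 3 (reflect across h@4): 16 holes -> [(0, 0), (0, 1), (0, 2), (0, 3), (3, 0), (3, 1), (3, 2), (3, 3), (4, 0), (4, 1), (4, 2), (4, 3), (7, 0), (7, 1), (7, 2), (7, 3)]

Answer: OOOO
....
....
OOOO
OOOO
....
....
OOOO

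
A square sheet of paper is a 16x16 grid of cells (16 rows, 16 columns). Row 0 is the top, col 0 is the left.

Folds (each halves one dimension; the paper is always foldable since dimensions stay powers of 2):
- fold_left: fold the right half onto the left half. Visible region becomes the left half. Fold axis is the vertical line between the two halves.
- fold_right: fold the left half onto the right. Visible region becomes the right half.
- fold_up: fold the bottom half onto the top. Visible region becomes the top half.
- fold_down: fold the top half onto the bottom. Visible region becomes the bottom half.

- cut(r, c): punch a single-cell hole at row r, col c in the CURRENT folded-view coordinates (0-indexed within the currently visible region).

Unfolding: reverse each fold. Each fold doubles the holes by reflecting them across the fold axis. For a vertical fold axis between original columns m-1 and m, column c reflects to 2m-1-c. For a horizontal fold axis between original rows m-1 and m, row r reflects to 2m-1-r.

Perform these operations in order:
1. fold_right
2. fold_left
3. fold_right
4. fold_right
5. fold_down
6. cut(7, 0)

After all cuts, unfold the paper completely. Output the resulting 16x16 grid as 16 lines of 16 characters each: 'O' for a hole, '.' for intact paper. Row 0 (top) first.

Op 1 fold_right: fold axis v@8; visible region now rows[0,16) x cols[8,16) = 16x8
Op 2 fold_left: fold axis v@12; visible region now rows[0,16) x cols[8,12) = 16x4
Op 3 fold_right: fold axis v@10; visible region now rows[0,16) x cols[10,12) = 16x2
Op 4 fold_right: fold axis v@11; visible region now rows[0,16) x cols[11,12) = 16x1
Op 5 fold_down: fold axis h@8; visible region now rows[8,16) x cols[11,12) = 8x1
Op 6 cut(7, 0): punch at orig (15,11); cuts so far [(15, 11)]; region rows[8,16) x cols[11,12) = 8x1
Unfold 1 (reflect across h@8): 2 holes -> [(0, 11), (15, 11)]
Unfold 2 (reflect across v@11): 4 holes -> [(0, 10), (0, 11), (15, 10), (15, 11)]
Unfold 3 (reflect across v@10): 8 holes -> [(0, 8), (0, 9), (0, 10), (0, 11), (15, 8), (15, 9), (15, 10), (15, 11)]
Unfold 4 (reflect across v@12): 16 holes -> [(0, 8), (0, 9), (0, 10), (0, 11), (0, 12), (0, 13), (0, 14), (0, 15), (15, 8), (15, 9), (15, 10), (15, 11), (15, 12), (15, 13), (15, 14), (15, 15)]
Unfold 5 (reflect across v@8): 32 holes -> [(0, 0), (0, 1), (0, 2), (0, 3), (0, 4), (0, 5), (0, 6), (0, 7), (0, 8), (0, 9), (0, 10), (0, 11), (0, 12), (0, 13), (0, 14), (0, 15), (15, 0), (15, 1), (15, 2), (15, 3), (15, 4), (15, 5), (15, 6), (15, 7), (15, 8), (15, 9), (15, 10), (15, 11), (15, 12), (15, 13), (15, 14), (15, 15)]

Answer: OOOOOOOOOOOOOOOO
................
................
................
................
................
................
................
................
................
................
................
................
................
................
OOOOOOOOOOOOOOOO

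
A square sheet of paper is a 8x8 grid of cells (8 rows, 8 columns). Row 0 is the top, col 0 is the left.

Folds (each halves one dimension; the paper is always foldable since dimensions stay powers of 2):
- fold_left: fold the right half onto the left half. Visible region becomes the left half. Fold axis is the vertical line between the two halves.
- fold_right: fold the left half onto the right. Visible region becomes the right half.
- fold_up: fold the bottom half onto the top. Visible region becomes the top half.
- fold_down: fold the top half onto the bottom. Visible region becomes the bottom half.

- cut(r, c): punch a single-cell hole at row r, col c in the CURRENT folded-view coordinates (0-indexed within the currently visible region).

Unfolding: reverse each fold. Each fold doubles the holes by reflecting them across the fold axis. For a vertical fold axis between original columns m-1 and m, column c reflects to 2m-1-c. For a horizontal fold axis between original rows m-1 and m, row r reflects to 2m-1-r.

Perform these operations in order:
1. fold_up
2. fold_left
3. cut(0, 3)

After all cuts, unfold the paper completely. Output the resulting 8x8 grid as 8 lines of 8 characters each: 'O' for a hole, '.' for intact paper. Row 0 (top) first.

Answer: ...OO...
........
........
........
........
........
........
...OO...

Derivation:
Op 1 fold_up: fold axis h@4; visible region now rows[0,4) x cols[0,8) = 4x8
Op 2 fold_left: fold axis v@4; visible region now rows[0,4) x cols[0,4) = 4x4
Op 3 cut(0, 3): punch at orig (0,3); cuts so far [(0, 3)]; region rows[0,4) x cols[0,4) = 4x4
Unfold 1 (reflect across v@4): 2 holes -> [(0, 3), (0, 4)]
Unfold 2 (reflect across h@4): 4 holes -> [(0, 3), (0, 4), (7, 3), (7, 4)]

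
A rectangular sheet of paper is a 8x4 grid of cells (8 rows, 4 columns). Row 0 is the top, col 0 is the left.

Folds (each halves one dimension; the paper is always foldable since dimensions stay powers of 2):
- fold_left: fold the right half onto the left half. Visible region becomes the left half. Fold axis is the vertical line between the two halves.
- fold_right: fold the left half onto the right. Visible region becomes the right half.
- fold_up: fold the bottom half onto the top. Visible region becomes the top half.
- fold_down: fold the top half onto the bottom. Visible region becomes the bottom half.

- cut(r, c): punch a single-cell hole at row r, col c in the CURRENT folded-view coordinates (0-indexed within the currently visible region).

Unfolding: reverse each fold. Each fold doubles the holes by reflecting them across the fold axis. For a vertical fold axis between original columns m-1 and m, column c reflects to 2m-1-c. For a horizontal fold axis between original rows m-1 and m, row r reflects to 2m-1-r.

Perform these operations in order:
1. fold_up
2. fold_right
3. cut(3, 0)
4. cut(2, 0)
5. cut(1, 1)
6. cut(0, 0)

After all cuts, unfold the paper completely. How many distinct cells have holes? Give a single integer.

Op 1 fold_up: fold axis h@4; visible region now rows[0,4) x cols[0,4) = 4x4
Op 2 fold_right: fold axis v@2; visible region now rows[0,4) x cols[2,4) = 4x2
Op 3 cut(3, 0): punch at orig (3,2); cuts so far [(3, 2)]; region rows[0,4) x cols[2,4) = 4x2
Op 4 cut(2, 0): punch at orig (2,2); cuts so far [(2, 2), (3, 2)]; region rows[0,4) x cols[2,4) = 4x2
Op 5 cut(1, 1): punch at orig (1,3); cuts so far [(1, 3), (2, 2), (3, 2)]; region rows[0,4) x cols[2,4) = 4x2
Op 6 cut(0, 0): punch at orig (0,2); cuts so far [(0, 2), (1, 3), (2, 2), (3, 2)]; region rows[0,4) x cols[2,4) = 4x2
Unfold 1 (reflect across v@2): 8 holes -> [(0, 1), (0, 2), (1, 0), (1, 3), (2, 1), (2, 2), (3, 1), (3, 2)]
Unfold 2 (reflect across h@4): 16 holes -> [(0, 1), (0, 2), (1, 0), (1, 3), (2, 1), (2, 2), (3, 1), (3, 2), (4, 1), (4, 2), (5, 1), (5, 2), (6, 0), (6, 3), (7, 1), (7, 2)]

Answer: 16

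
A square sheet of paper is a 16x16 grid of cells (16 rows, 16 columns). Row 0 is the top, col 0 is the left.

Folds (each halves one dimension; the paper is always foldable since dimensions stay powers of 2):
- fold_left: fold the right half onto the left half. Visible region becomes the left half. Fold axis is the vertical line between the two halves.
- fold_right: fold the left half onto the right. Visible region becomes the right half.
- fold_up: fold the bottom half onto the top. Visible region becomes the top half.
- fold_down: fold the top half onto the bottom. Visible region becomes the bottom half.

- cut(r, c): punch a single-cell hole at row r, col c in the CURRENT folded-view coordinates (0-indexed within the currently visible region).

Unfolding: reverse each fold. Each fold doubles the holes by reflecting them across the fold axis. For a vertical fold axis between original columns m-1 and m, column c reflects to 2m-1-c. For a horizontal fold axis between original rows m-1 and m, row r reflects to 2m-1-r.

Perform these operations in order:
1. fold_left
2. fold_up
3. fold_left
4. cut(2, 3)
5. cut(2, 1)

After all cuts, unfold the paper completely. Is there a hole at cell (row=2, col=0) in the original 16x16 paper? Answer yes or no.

Answer: no

Derivation:
Op 1 fold_left: fold axis v@8; visible region now rows[0,16) x cols[0,8) = 16x8
Op 2 fold_up: fold axis h@8; visible region now rows[0,8) x cols[0,8) = 8x8
Op 3 fold_left: fold axis v@4; visible region now rows[0,8) x cols[0,4) = 8x4
Op 4 cut(2, 3): punch at orig (2,3); cuts so far [(2, 3)]; region rows[0,8) x cols[0,4) = 8x4
Op 5 cut(2, 1): punch at orig (2,1); cuts so far [(2, 1), (2, 3)]; region rows[0,8) x cols[0,4) = 8x4
Unfold 1 (reflect across v@4): 4 holes -> [(2, 1), (2, 3), (2, 4), (2, 6)]
Unfold 2 (reflect across h@8): 8 holes -> [(2, 1), (2, 3), (2, 4), (2, 6), (13, 1), (13, 3), (13, 4), (13, 6)]
Unfold 3 (reflect across v@8): 16 holes -> [(2, 1), (2, 3), (2, 4), (2, 6), (2, 9), (2, 11), (2, 12), (2, 14), (13, 1), (13, 3), (13, 4), (13, 6), (13, 9), (13, 11), (13, 12), (13, 14)]
Holes: [(2, 1), (2, 3), (2, 4), (2, 6), (2, 9), (2, 11), (2, 12), (2, 14), (13, 1), (13, 3), (13, 4), (13, 6), (13, 9), (13, 11), (13, 12), (13, 14)]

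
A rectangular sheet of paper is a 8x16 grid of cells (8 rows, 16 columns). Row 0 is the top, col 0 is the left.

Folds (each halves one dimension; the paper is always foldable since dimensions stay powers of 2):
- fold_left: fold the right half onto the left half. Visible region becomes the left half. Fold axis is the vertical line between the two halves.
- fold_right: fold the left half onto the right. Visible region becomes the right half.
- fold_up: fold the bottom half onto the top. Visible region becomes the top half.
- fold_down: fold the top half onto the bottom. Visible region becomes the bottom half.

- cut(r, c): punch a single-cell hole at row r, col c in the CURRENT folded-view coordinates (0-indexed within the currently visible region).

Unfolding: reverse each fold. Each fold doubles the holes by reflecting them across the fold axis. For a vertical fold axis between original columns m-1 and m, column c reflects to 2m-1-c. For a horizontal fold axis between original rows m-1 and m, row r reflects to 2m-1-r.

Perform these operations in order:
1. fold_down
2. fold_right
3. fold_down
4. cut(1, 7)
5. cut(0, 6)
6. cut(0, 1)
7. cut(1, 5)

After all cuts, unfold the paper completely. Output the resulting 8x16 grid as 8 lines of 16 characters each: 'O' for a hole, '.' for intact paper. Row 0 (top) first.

Op 1 fold_down: fold axis h@4; visible region now rows[4,8) x cols[0,16) = 4x16
Op 2 fold_right: fold axis v@8; visible region now rows[4,8) x cols[8,16) = 4x8
Op 3 fold_down: fold axis h@6; visible region now rows[6,8) x cols[8,16) = 2x8
Op 4 cut(1, 7): punch at orig (7,15); cuts so far [(7, 15)]; region rows[6,8) x cols[8,16) = 2x8
Op 5 cut(0, 6): punch at orig (6,14); cuts so far [(6, 14), (7, 15)]; region rows[6,8) x cols[8,16) = 2x8
Op 6 cut(0, 1): punch at orig (6,9); cuts so far [(6, 9), (6, 14), (7, 15)]; region rows[6,8) x cols[8,16) = 2x8
Op 7 cut(1, 5): punch at orig (7,13); cuts so far [(6, 9), (6, 14), (7, 13), (7, 15)]; region rows[6,8) x cols[8,16) = 2x8
Unfold 1 (reflect across h@6): 8 holes -> [(4, 13), (4, 15), (5, 9), (5, 14), (6, 9), (6, 14), (7, 13), (7, 15)]
Unfold 2 (reflect across v@8): 16 holes -> [(4, 0), (4, 2), (4, 13), (4, 15), (5, 1), (5, 6), (5, 9), (5, 14), (6, 1), (6, 6), (6, 9), (6, 14), (7, 0), (7, 2), (7, 13), (7, 15)]
Unfold 3 (reflect across h@4): 32 holes -> [(0, 0), (0, 2), (0, 13), (0, 15), (1, 1), (1, 6), (1, 9), (1, 14), (2, 1), (2, 6), (2, 9), (2, 14), (3, 0), (3, 2), (3, 13), (3, 15), (4, 0), (4, 2), (4, 13), (4, 15), (5, 1), (5, 6), (5, 9), (5, 14), (6, 1), (6, 6), (6, 9), (6, 14), (7, 0), (7, 2), (7, 13), (7, 15)]

Answer: O.O..........O.O
.O....O..O....O.
.O....O..O....O.
O.O..........O.O
O.O..........O.O
.O....O..O....O.
.O....O..O....O.
O.O..........O.O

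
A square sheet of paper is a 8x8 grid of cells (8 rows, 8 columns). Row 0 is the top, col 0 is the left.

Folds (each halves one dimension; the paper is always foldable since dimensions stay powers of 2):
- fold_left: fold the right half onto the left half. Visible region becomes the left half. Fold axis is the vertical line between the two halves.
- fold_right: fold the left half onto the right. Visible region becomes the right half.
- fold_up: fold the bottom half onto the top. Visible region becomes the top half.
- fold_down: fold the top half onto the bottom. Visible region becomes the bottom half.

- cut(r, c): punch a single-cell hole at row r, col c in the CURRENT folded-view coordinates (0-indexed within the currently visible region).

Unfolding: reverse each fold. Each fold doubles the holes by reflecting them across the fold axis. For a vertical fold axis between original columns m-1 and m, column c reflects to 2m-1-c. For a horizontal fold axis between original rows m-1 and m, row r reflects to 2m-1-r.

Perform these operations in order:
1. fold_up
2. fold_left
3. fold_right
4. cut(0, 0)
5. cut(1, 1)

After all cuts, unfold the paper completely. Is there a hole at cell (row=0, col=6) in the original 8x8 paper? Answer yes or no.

Answer: yes

Derivation:
Op 1 fold_up: fold axis h@4; visible region now rows[0,4) x cols[0,8) = 4x8
Op 2 fold_left: fold axis v@4; visible region now rows[0,4) x cols[0,4) = 4x4
Op 3 fold_right: fold axis v@2; visible region now rows[0,4) x cols[2,4) = 4x2
Op 4 cut(0, 0): punch at orig (0,2); cuts so far [(0, 2)]; region rows[0,4) x cols[2,4) = 4x2
Op 5 cut(1, 1): punch at orig (1,3); cuts so far [(0, 2), (1, 3)]; region rows[0,4) x cols[2,4) = 4x2
Unfold 1 (reflect across v@2): 4 holes -> [(0, 1), (0, 2), (1, 0), (1, 3)]
Unfold 2 (reflect across v@4): 8 holes -> [(0, 1), (0, 2), (0, 5), (0, 6), (1, 0), (1, 3), (1, 4), (1, 7)]
Unfold 3 (reflect across h@4): 16 holes -> [(0, 1), (0, 2), (0, 5), (0, 6), (1, 0), (1, 3), (1, 4), (1, 7), (6, 0), (6, 3), (6, 4), (6, 7), (7, 1), (7, 2), (7, 5), (7, 6)]
Holes: [(0, 1), (0, 2), (0, 5), (0, 6), (1, 0), (1, 3), (1, 4), (1, 7), (6, 0), (6, 3), (6, 4), (6, 7), (7, 1), (7, 2), (7, 5), (7, 6)]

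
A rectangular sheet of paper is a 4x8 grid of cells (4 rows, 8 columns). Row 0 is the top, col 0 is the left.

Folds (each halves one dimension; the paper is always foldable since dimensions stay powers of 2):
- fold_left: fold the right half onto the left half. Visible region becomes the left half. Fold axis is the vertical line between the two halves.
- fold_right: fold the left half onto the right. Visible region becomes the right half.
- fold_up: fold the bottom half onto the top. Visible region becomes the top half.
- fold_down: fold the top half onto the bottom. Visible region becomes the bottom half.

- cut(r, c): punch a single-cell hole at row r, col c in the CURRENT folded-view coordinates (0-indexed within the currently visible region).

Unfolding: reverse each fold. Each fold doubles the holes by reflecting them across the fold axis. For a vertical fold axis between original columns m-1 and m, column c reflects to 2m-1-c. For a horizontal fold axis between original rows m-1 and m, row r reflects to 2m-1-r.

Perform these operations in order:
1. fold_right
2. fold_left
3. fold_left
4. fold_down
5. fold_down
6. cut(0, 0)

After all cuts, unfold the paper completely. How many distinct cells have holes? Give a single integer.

Answer: 32

Derivation:
Op 1 fold_right: fold axis v@4; visible region now rows[0,4) x cols[4,8) = 4x4
Op 2 fold_left: fold axis v@6; visible region now rows[0,4) x cols[4,6) = 4x2
Op 3 fold_left: fold axis v@5; visible region now rows[0,4) x cols[4,5) = 4x1
Op 4 fold_down: fold axis h@2; visible region now rows[2,4) x cols[4,5) = 2x1
Op 5 fold_down: fold axis h@3; visible region now rows[3,4) x cols[4,5) = 1x1
Op 6 cut(0, 0): punch at orig (3,4); cuts so far [(3, 4)]; region rows[3,4) x cols[4,5) = 1x1
Unfold 1 (reflect across h@3): 2 holes -> [(2, 4), (3, 4)]
Unfold 2 (reflect across h@2): 4 holes -> [(0, 4), (1, 4), (2, 4), (3, 4)]
Unfold 3 (reflect across v@5): 8 holes -> [(0, 4), (0, 5), (1, 4), (1, 5), (2, 4), (2, 5), (3, 4), (3, 5)]
Unfold 4 (reflect across v@6): 16 holes -> [(0, 4), (0, 5), (0, 6), (0, 7), (1, 4), (1, 5), (1, 6), (1, 7), (2, 4), (2, 5), (2, 6), (2, 7), (3, 4), (3, 5), (3, 6), (3, 7)]
Unfold 5 (reflect across v@4): 32 holes -> [(0, 0), (0, 1), (0, 2), (0, 3), (0, 4), (0, 5), (0, 6), (0, 7), (1, 0), (1, 1), (1, 2), (1, 3), (1, 4), (1, 5), (1, 6), (1, 7), (2, 0), (2, 1), (2, 2), (2, 3), (2, 4), (2, 5), (2, 6), (2, 7), (3, 0), (3, 1), (3, 2), (3, 3), (3, 4), (3, 5), (3, 6), (3, 7)]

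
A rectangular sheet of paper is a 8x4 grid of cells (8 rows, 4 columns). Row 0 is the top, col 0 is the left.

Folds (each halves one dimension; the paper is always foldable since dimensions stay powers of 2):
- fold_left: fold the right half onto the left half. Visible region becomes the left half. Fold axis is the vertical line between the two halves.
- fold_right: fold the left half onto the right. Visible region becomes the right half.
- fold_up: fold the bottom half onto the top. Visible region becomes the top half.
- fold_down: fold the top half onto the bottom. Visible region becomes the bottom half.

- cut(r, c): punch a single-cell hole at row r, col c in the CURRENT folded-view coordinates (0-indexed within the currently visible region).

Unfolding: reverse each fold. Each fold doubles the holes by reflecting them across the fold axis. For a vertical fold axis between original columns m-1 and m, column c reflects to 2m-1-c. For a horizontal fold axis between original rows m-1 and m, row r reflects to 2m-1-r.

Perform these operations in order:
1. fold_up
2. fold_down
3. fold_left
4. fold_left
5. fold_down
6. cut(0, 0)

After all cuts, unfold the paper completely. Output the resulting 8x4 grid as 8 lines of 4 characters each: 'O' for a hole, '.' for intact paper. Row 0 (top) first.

Answer: OOOO
OOOO
OOOO
OOOO
OOOO
OOOO
OOOO
OOOO

Derivation:
Op 1 fold_up: fold axis h@4; visible region now rows[0,4) x cols[0,4) = 4x4
Op 2 fold_down: fold axis h@2; visible region now rows[2,4) x cols[0,4) = 2x4
Op 3 fold_left: fold axis v@2; visible region now rows[2,4) x cols[0,2) = 2x2
Op 4 fold_left: fold axis v@1; visible region now rows[2,4) x cols[0,1) = 2x1
Op 5 fold_down: fold axis h@3; visible region now rows[3,4) x cols[0,1) = 1x1
Op 6 cut(0, 0): punch at orig (3,0); cuts so far [(3, 0)]; region rows[3,4) x cols[0,1) = 1x1
Unfold 1 (reflect across h@3): 2 holes -> [(2, 0), (3, 0)]
Unfold 2 (reflect across v@1): 4 holes -> [(2, 0), (2, 1), (3, 0), (3, 1)]
Unfold 3 (reflect across v@2): 8 holes -> [(2, 0), (2, 1), (2, 2), (2, 3), (3, 0), (3, 1), (3, 2), (3, 3)]
Unfold 4 (reflect across h@2): 16 holes -> [(0, 0), (0, 1), (0, 2), (0, 3), (1, 0), (1, 1), (1, 2), (1, 3), (2, 0), (2, 1), (2, 2), (2, 3), (3, 0), (3, 1), (3, 2), (3, 3)]
Unfold 5 (reflect across h@4): 32 holes -> [(0, 0), (0, 1), (0, 2), (0, 3), (1, 0), (1, 1), (1, 2), (1, 3), (2, 0), (2, 1), (2, 2), (2, 3), (3, 0), (3, 1), (3, 2), (3, 3), (4, 0), (4, 1), (4, 2), (4, 3), (5, 0), (5, 1), (5, 2), (5, 3), (6, 0), (6, 1), (6, 2), (6, 3), (7, 0), (7, 1), (7, 2), (7, 3)]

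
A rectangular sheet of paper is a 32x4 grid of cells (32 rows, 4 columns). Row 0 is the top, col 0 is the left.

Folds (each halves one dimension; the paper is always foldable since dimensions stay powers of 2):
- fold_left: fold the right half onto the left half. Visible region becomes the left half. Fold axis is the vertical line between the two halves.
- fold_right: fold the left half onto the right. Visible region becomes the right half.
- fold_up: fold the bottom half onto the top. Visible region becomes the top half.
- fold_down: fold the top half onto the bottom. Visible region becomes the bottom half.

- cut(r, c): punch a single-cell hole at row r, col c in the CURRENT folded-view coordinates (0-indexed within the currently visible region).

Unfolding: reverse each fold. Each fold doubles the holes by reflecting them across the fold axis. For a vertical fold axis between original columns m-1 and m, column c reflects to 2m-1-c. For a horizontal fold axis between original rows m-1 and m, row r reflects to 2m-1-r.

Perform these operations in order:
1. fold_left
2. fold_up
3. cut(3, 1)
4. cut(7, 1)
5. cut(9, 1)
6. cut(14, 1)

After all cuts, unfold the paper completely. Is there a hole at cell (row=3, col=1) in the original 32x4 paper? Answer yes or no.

Answer: yes

Derivation:
Op 1 fold_left: fold axis v@2; visible region now rows[0,32) x cols[0,2) = 32x2
Op 2 fold_up: fold axis h@16; visible region now rows[0,16) x cols[0,2) = 16x2
Op 3 cut(3, 1): punch at orig (3,1); cuts so far [(3, 1)]; region rows[0,16) x cols[0,2) = 16x2
Op 4 cut(7, 1): punch at orig (7,1); cuts so far [(3, 1), (7, 1)]; region rows[0,16) x cols[0,2) = 16x2
Op 5 cut(9, 1): punch at orig (9,1); cuts so far [(3, 1), (7, 1), (9, 1)]; region rows[0,16) x cols[0,2) = 16x2
Op 6 cut(14, 1): punch at orig (14,1); cuts so far [(3, 1), (7, 1), (9, 1), (14, 1)]; region rows[0,16) x cols[0,2) = 16x2
Unfold 1 (reflect across h@16): 8 holes -> [(3, 1), (7, 1), (9, 1), (14, 1), (17, 1), (22, 1), (24, 1), (28, 1)]
Unfold 2 (reflect across v@2): 16 holes -> [(3, 1), (3, 2), (7, 1), (7, 2), (9, 1), (9, 2), (14, 1), (14, 2), (17, 1), (17, 2), (22, 1), (22, 2), (24, 1), (24, 2), (28, 1), (28, 2)]
Holes: [(3, 1), (3, 2), (7, 1), (7, 2), (9, 1), (9, 2), (14, 1), (14, 2), (17, 1), (17, 2), (22, 1), (22, 2), (24, 1), (24, 2), (28, 1), (28, 2)]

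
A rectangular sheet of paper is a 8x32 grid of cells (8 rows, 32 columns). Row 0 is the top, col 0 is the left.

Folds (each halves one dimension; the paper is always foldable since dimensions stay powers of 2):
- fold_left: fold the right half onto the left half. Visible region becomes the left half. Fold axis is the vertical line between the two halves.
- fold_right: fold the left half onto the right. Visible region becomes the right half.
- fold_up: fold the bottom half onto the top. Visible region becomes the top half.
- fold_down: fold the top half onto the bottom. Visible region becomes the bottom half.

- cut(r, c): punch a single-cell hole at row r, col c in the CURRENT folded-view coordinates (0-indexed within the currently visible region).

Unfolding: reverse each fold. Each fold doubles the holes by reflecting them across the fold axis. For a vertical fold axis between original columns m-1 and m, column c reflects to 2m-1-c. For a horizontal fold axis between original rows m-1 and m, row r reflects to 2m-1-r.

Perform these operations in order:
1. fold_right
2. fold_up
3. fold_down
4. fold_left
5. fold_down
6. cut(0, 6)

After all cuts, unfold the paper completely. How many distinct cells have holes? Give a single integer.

Answer: 32

Derivation:
Op 1 fold_right: fold axis v@16; visible region now rows[0,8) x cols[16,32) = 8x16
Op 2 fold_up: fold axis h@4; visible region now rows[0,4) x cols[16,32) = 4x16
Op 3 fold_down: fold axis h@2; visible region now rows[2,4) x cols[16,32) = 2x16
Op 4 fold_left: fold axis v@24; visible region now rows[2,4) x cols[16,24) = 2x8
Op 5 fold_down: fold axis h@3; visible region now rows[3,4) x cols[16,24) = 1x8
Op 6 cut(0, 6): punch at orig (3,22); cuts so far [(3, 22)]; region rows[3,4) x cols[16,24) = 1x8
Unfold 1 (reflect across h@3): 2 holes -> [(2, 22), (3, 22)]
Unfold 2 (reflect across v@24): 4 holes -> [(2, 22), (2, 25), (3, 22), (3, 25)]
Unfold 3 (reflect across h@2): 8 holes -> [(0, 22), (0, 25), (1, 22), (1, 25), (2, 22), (2, 25), (3, 22), (3, 25)]
Unfold 4 (reflect across h@4): 16 holes -> [(0, 22), (0, 25), (1, 22), (1, 25), (2, 22), (2, 25), (3, 22), (3, 25), (4, 22), (4, 25), (5, 22), (5, 25), (6, 22), (6, 25), (7, 22), (7, 25)]
Unfold 5 (reflect across v@16): 32 holes -> [(0, 6), (0, 9), (0, 22), (0, 25), (1, 6), (1, 9), (1, 22), (1, 25), (2, 6), (2, 9), (2, 22), (2, 25), (3, 6), (3, 9), (3, 22), (3, 25), (4, 6), (4, 9), (4, 22), (4, 25), (5, 6), (5, 9), (5, 22), (5, 25), (6, 6), (6, 9), (6, 22), (6, 25), (7, 6), (7, 9), (7, 22), (7, 25)]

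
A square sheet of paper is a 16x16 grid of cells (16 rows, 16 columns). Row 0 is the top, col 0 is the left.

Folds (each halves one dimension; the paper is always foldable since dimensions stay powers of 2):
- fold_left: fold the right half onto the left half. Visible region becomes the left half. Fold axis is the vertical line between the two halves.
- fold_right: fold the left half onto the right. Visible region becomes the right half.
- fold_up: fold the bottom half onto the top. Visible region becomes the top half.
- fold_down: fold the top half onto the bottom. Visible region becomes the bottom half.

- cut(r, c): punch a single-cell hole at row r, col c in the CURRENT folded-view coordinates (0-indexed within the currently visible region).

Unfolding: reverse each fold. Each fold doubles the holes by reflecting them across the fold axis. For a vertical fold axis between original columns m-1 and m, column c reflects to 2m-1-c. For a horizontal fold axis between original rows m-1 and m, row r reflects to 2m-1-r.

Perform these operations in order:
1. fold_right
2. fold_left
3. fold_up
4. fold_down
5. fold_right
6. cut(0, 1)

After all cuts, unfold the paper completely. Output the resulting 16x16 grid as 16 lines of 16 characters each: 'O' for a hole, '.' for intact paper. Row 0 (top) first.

Answer: ................
................
................
O..OO..OO..OO..O
O..OO..OO..OO..O
................
................
................
................
................
................
O..OO..OO..OO..O
O..OO..OO..OO..O
................
................
................

Derivation:
Op 1 fold_right: fold axis v@8; visible region now rows[0,16) x cols[8,16) = 16x8
Op 2 fold_left: fold axis v@12; visible region now rows[0,16) x cols[8,12) = 16x4
Op 3 fold_up: fold axis h@8; visible region now rows[0,8) x cols[8,12) = 8x4
Op 4 fold_down: fold axis h@4; visible region now rows[4,8) x cols[8,12) = 4x4
Op 5 fold_right: fold axis v@10; visible region now rows[4,8) x cols[10,12) = 4x2
Op 6 cut(0, 1): punch at orig (4,11); cuts so far [(4, 11)]; region rows[4,8) x cols[10,12) = 4x2
Unfold 1 (reflect across v@10): 2 holes -> [(4, 8), (4, 11)]
Unfold 2 (reflect across h@4): 4 holes -> [(3, 8), (3, 11), (4, 8), (4, 11)]
Unfold 3 (reflect across h@8): 8 holes -> [(3, 8), (3, 11), (4, 8), (4, 11), (11, 8), (11, 11), (12, 8), (12, 11)]
Unfold 4 (reflect across v@12): 16 holes -> [(3, 8), (3, 11), (3, 12), (3, 15), (4, 8), (4, 11), (4, 12), (4, 15), (11, 8), (11, 11), (11, 12), (11, 15), (12, 8), (12, 11), (12, 12), (12, 15)]
Unfold 5 (reflect across v@8): 32 holes -> [(3, 0), (3, 3), (3, 4), (3, 7), (3, 8), (3, 11), (3, 12), (3, 15), (4, 0), (4, 3), (4, 4), (4, 7), (4, 8), (4, 11), (4, 12), (4, 15), (11, 0), (11, 3), (11, 4), (11, 7), (11, 8), (11, 11), (11, 12), (11, 15), (12, 0), (12, 3), (12, 4), (12, 7), (12, 8), (12, 11), (12, 12), (12, 15)]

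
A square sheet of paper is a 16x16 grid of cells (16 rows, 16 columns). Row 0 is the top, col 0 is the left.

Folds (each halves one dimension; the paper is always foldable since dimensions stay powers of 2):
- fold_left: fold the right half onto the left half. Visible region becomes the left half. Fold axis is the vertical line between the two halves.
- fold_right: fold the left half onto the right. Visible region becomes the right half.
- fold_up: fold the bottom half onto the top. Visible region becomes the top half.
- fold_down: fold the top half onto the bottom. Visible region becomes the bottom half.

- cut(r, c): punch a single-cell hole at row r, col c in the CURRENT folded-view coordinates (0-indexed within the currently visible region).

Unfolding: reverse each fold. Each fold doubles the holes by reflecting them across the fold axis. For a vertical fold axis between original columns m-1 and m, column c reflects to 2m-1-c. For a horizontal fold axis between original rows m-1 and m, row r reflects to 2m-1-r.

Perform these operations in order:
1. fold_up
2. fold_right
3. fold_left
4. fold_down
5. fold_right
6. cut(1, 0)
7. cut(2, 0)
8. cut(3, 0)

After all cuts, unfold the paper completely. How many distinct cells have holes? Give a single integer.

Op 1 fold_up: fold axis h@8; visible region now rows[0,8) x cols[0,16) = 8x16
Op 2 fold_right: fold axis v@8; visible region now rows[0,8) x cols[8,16) = 8x8
Op 3 fold_left: fold axis v@12; visible region now rows[0,8) x cols[8,12) = 8x4
Op 4 fold_down: fold axis h@4; visible region now rows[4,8) x cols[8,12) = 4x4
Op 5 fold_right: fold axis v@10; visible region now rows[4,8) x cols[10,12) = 4x2
Op 6 cut(1, 0): punch at orig (5,10); cuts so far [(5, 10)]; region rows[4,8) x cols[10,12) = 4x2
Op 7 cut(2, 0): punch at orig (6,10); cuts so far [(5, 10), (6, 10)]; region rows[4,8) x cols[10,12) = 4x2
Op 8 cut(3, 0): punch at orig (7,10); cuts so far [(5, 10), (6, 10), (7, 10)]; region rows[4,8) x cols[10,12) = 4x2
Unfold 1 (reflect across v@10): 6 holes -> [(5, 9), (5, 10), (6, 9), (6, 10), (7, 9), (7, 10)]
Unfold 2 (reflect across h@4): 12 holes -> [(0, 9), (0, 10), (1, 9), (1, 10), (2, 9), (2, 10), (5, 9), (5, 10), (6, 9), (6, 10), (7, 9), (7, 10)]
Unfold 3 (reflect across v@12): 24 holes -> [(0, 9), (0, 10), (0, 13), (0, 14), (1, 9), (1, 10), (1, 13), (1, 14), (2, 9), (2, 10), (2, 13), (2, 14), (5, 9), (5, 10), (5, 13), (5, 14), (6, 9), (6, 10), (6, 13), (6, 14), (7, 9), (7, 10), (7, 13), (7, 14)]
Unfold 4 (reflect across v@8): 48 holes -> [(0, 1), (0, 2), (0, 5), (0, 6), (0, 9), (0, 10), (0, 13), (0, 14), (1, 1), (1, 2), (1, 5), (1, 6), (1, 9), (1, 10), (1, 13), (1, 14), (2, 1), (2, 2), (2, 5), (2, 6), (2, 9), (2, 10), (2, 13), (2, 14), (5, 1), (5, 2), (5, 5), (5, 6), (5, 9), (5, 10), (5, 13), (5, 14), (6, 1), (6, 2), (6, 5), (6, 6), (6, 9), (6, 10), (6, 13), (6, 14), (7, 1), (7, 2), (7, 5), (7, 6), (7, 9), (7, 10), (7, 13), (7, 14)]
Unfold 5 (reflect across h@8): 96 holes -> [(0, 1), (0, 2), (0, 5), (0, 6), (0, 9), (0, 10), (0, 13), (0, 14), (1, 1), (1, 2), (1, 5), (1, 6), (1, 9), (1, 10), (1, 13), (1, 14), (2, 1), (2, 2), (2, 5), (2, 6), (2, 9), (2, 10), (2, 13), (2, 14), (5, 1), (5, 2), (5, 5), (5, 6), (5, 9), (5, 10), (5, 13), (5, 14), (6, 1), (6, 2), (6, 5), (6, 6), (6, 9), (6, 10), (6, 13), (6, 14), (7, 1), (7, 2), (7, 5), (7, 6), (7, 9), (7, 10), (7, 13), (7, 14), (8, 1), (8, 2), (8, 5), (8, 6), (8, 9), (8, 10), (8, 13), (8, 14), (9, 1), (9, 2), (9, 5), (9, 6), (9, 9), (9, 10), (9, 13), (9, 14), (10, 1), (10, 2), (10, 5), (10, 6), (10, 9), (10, 10), (10, 13), (10, 14), (13, 1), (13, 2), (13, 5), (13, 6), (13, 9), (13, 10), (13, 13), (13, 14), (14, 1), (14, 2), (14, 5), (14, 6), (14, 9), (14, 10), (14, 13), (14, 14), (15, 1), (15, 2), (15, 5), (15, 6), (15, 9), (15, 10), (15, 13), (15, 14)]

Answer: 96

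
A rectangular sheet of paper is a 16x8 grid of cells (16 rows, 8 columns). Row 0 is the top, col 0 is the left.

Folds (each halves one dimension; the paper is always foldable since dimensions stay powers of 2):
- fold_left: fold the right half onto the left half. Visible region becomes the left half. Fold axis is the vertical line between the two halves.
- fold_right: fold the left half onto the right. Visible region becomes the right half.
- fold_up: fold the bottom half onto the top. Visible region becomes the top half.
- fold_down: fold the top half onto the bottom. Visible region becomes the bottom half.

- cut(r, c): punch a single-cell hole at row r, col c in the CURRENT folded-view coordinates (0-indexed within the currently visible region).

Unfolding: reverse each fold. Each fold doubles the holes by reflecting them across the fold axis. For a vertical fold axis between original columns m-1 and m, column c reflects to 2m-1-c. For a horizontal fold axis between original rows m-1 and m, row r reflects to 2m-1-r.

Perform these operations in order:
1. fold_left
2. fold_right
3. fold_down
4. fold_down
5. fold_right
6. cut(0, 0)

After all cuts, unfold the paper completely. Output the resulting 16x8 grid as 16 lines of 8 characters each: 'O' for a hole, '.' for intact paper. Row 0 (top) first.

Op 1 fold_left: fold axis v@4; visible region now rows[0,16) x cols[0,4) = 16x4
Op 2 fold_right: fold axis v@2; visible region now rows[0,16) x cols[2,4) = 16x2
Op 3 fold_down: fold axis h@8; visible region now rows[8,16) x cols[2,4) = 8x2
Op 4 fold_down: fold axis h@12; visible region now rows[12,16) x cols[2,4) = 4x2
Op 5 fold_right: fold axis v@3; visible region now rows[12,16) x cols[3,4) = 4x1
Op 6 cut(0, 0): punch at orig (12,3); cuts so far [(12, 3)]; region rows[12,16) x cols[3,4) = 4x1
Unfold 1 (reflect across v@3): 2 holes -> [(12, 2), (12, 3)]
Unfold 2 (reflect across h@12): 4 holes -> [(11, 2), (11, 3), (12, 2), (12, 3)]
Unfold 3 (reflect across h@8): 8 holes -> [(3, 2), (3, 3), (4, 2), (4, 3), (11, 2), (11, 3), (12, 2), (12, 3)]
Unfold 4 (reflect across v@2): 16 holes -> [(3, 0), (3, 1), (3, 2), (3, 3), (4, 0), (4, 1), (4, 2), (4, 3), (11, 0), (11, 1), (11, 2), (11, 3), (12, 0), (12, 1), (12, 2), (12, 3)]
Unfold 5 (reflect across v@4): 32 holes -> [(3, 0), (3, 1), (3, 2), (3, 3), (3, 4), (3, 5), (3, 6), (3, 7), (4, 0), (4, 1), (4, 2), (4, 3), (4, 4), (4, 5), (4, 6), (4, 7), (11, 0), (11, 1), (11, 2), (11, 3), (11, 4), (11, 5), (11, 6), (11, 7), (12, 0), (12, 1), (12, 2), (12, 3), (12, 4), (12, 5), (12, 6), (12, 7)]

Answer: ........
........
........
OOOOOOOO
OOOOOOOO
........
........
........
........
........
........
OOOOOOOO
OOOOOOOO
........
........
........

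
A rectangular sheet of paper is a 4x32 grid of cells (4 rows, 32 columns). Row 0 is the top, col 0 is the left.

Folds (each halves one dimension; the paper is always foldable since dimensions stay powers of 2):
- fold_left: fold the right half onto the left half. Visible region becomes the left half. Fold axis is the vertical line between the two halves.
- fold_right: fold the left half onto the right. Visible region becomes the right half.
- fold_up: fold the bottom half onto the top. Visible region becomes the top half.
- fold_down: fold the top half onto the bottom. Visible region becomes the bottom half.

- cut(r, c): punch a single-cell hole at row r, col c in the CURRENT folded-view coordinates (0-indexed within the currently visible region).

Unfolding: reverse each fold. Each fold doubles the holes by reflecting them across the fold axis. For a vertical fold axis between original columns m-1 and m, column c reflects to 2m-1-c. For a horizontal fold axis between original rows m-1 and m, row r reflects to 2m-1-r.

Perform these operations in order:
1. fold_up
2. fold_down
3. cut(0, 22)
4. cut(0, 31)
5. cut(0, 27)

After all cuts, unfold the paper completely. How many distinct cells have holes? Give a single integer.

Answer: 12

Derivation:
Op 1 fold_up: fold axis h@2; visible region now rows[0,2) x cols[0,32) = 2x32
Op 2 fold_down: fold axis h@1; visible region now rows[1,2) x cols[0,32) = 1x32
Op 3 cut(0, 22): punch at orig (1,22); cuts so far [(1, 22)]; region rows[1,2) x cols[0,32) = 1x32
Op 4 cut(0, 31): punch at orig (1,31); cuts so far [(1, 22), (1, 31)]; region rows[1,2) x cols[0,32) = 1x32
Op 5 cut(0, 27): punch at orig (1,27); cuts so far [(1, 22), (1, 27), (1, 31)]; region rows[1,2) x cols[0,32) = 1x32
Unfold 1 (reflect across h@1): 6 holes -> [(0, 22), (0, 27), (0, 31), (1, 22), (1, 27), (1, 31)]
Unfold 2 (reflect across h@2): 12 holes -> [(0, 22), (0, 27), (0, 31), (1, 22), (1, 27), (1, 31), (2, 22), (2, 27), (2, 31), (3, 22), (3, 27), (3, 31)]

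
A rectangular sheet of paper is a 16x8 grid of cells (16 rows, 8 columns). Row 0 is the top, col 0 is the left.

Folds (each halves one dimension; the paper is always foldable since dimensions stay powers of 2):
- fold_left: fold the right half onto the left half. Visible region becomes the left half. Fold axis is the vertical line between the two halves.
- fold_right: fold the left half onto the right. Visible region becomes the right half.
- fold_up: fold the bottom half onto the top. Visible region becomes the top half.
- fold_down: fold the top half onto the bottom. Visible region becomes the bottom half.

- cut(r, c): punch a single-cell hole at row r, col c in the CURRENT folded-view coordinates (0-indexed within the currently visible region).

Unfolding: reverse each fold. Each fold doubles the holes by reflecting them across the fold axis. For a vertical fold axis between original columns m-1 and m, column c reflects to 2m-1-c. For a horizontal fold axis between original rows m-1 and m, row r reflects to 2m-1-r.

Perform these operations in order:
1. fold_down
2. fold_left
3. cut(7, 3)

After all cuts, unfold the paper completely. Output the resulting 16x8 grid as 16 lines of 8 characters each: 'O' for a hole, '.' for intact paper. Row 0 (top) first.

Op 1 fold_down: fold axis h@8; visible region now rows[8,16) x cols[0,8) = 8x8
Op 2 fold_left: fold axis v@4; visible region now rows[8,16) x cols[0,4) = 8x4
Op 3 cut(7, 3): punch at orig (15,3); cuts so far [(15, 3)]; region rows[8,16) x cols[0,4) = 8x4
Unfold 1 (reflect across v@4): 2 holes -> [(15, 3), (15, 4)]
Unfold 2 (reflect across h@8): 4 holes -> [(0, 3), (0, 4), (15, 3), (15, 4)]

Answer: ...OO...
........
........
........
........
........
........
........
........
........
........
........
........
........
........
...OO...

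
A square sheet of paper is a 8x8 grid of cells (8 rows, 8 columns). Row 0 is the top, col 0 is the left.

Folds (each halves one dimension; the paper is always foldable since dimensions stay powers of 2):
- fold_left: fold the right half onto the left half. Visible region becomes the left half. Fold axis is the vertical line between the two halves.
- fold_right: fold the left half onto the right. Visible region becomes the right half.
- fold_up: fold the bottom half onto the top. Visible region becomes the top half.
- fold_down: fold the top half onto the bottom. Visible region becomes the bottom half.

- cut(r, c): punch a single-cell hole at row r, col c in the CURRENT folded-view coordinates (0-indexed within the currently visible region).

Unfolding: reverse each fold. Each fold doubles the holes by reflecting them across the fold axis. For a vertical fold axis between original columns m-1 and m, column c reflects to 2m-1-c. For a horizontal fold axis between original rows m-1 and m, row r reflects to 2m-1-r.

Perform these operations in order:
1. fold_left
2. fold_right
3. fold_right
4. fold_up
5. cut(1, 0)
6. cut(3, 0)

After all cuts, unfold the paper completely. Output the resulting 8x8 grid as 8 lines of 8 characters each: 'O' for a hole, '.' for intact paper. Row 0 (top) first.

Op 1 fold_left: fold axis v@4; visible region now rows[0,8) x cols[0,4) = 8x4
Op 2 fold_right: fold axis v@2; visible region now rows[0,8) x cols[2,4) = 8x2
Op 3 fold_right: fold axis v@3; visible region now rows[0,8) x cols[3,4) = 8x1
Op 4 fold_up: fold axis h@4; visible region now rows[0,4) x cols[3,4) = 4x1
Op 5 cut(1, 0): punch at orig (1,3); cuts so far [(1, 3)]; region rows[0,4) x cols[3,4) = 4x1
Op 6 cut(3, 0): punch at orig (3,3); cuts so far [(1, 3), (3, 3)]; region rows[0,4) x cols[3,4) = 4x1
Unfold 1 (reflect across h@4): 4 holes -> [(1, 3), (3, 3), (4, 3), (6, 3)]
Unfold 2 (reflect across v@3): 8 holes -> [(1, 2), (1, 3), (3, 2), (3, 3), (4, 2), (4, 3), (6, 2), (6, 3)]
Unfold 3 (reflect across v@2): 16 holes -> [(1, 0), (1, 1), (1, 2), (1, 3), (3, 0), (3, 1), (3, 2), (3, 3), (4, 0), (4, 1), (4, 2), (4, 3), (6, 0), (6, 1), (6, 2), (6, 3)]
Unfold 4 (reflect across v@4): 32 holes -> [(1, 0), (1, 1), (1, 2), (1, 3), (1, 4), (1, 5), (1, 6), (1, 7), (3, 0), (3, 1), (3, 2), (3, 3), (3, 4), (3, 5), (3, 6), (3, 7), (4, 0), (4, 1), (4, 2), (4, 3), (4, 4), (4, 5), (4, 6), (4, 7), (6, 0), (6, 1), (6, 2), (6, 3), (6, 4), (6, 5), (6, 6), (6, 7)]

Answer: ........
OOOOOOOO
........
OOOOOOOO
OOOOOOOO
........
OOOOOOOO
........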